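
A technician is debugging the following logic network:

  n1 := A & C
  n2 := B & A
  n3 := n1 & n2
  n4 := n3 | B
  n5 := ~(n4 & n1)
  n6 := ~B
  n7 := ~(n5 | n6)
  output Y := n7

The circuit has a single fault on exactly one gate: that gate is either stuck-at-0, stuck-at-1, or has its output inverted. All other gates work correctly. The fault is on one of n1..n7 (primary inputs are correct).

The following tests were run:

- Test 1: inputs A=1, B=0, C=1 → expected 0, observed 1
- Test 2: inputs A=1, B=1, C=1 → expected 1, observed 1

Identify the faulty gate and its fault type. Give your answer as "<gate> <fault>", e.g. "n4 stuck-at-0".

n7 stuck-at-1

Fault-free values for test 1 (A=1, B=0, C=1): n1=1, n2=0, n3=0, n4=0, n5=1, n6=1, n7=0, giving Y=0. Observed 1.
Test 1: faults giving observed 1 are {n7 stuck-at-1, n7 inverted output}.
Test 2 (A=1, B=1, C=1): fault-free n1=1, n2=1, n3=1, n4=1, n5=0, n6=0, n7=1 → 1; observed 1. Eliminates n7 inverted output.
Only n7 stuck-at-1 is consistent with every test.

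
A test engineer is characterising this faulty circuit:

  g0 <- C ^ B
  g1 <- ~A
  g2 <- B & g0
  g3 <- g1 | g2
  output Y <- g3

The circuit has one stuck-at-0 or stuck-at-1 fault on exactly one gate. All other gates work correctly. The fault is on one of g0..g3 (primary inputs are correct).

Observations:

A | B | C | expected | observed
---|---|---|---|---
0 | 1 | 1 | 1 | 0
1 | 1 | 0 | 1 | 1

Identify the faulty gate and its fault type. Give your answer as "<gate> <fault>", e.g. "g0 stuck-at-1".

Fault-free values for test 1 (A=0, B=1, C=1): g0=0, g1=1, g2=0, g3=1, giving Y=1. Observed 0.
Test 1: faults giving observed 0 are {g1 stuck-at-0, g3 stuck-at-0}.
Test 2 (A=1, B=1, C=0): fault-free g0=1, g1=0, g2=1, g3=1 → 1; observed 1. Eliminates g3 stuck-at-0.
Only g1 stuck-at-0 is consistent with every test.

g1 stuck-at-0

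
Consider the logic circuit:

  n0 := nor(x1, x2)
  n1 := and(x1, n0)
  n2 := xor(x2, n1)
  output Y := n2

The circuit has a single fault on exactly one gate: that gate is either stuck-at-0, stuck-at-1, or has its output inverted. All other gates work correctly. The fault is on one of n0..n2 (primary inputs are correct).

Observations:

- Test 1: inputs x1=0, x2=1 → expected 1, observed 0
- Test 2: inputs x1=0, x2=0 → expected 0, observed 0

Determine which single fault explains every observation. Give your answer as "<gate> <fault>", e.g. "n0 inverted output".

n2 stuck-at-0

Fault-free values for test 1 (x1=0, x2=1): n0=0, n1=0, n2=1, giving Y=1. Observed 0.
Test 1: faults giving observed 0 are {n1 stuck-at-1, n1 inverted output, n2 stuck-at-0, n2 inverted output}.
Test 2 (x1=0, x2=0): fault-free n0=1, n1=0, n2=0 → 0; observed 0. Eliminates n1 stuck-at-1, n1 inverted output, n2 inverted output.
Only n2 stuck-at-0 is consistent with every test.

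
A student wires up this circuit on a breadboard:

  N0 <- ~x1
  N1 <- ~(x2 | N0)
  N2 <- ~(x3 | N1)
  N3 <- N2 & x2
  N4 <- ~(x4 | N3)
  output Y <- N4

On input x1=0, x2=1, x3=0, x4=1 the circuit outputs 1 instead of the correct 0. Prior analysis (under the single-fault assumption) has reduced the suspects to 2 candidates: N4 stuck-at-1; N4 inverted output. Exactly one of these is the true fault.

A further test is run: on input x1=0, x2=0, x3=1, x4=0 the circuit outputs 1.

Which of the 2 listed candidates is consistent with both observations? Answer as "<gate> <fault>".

Evaluate each candidate on input x1=0, x2=0, x3=1, x4=0:
  N4 stuck-at-1: N0=1, N1=0, N2=0, N3=0, N4=1 [stuck-at-1] → 1 — matches
  N4 inverted output: N0=1, N1=0, N2=0, N3=0, N4=0 [inverted output] → 0 — eliminated
Only N4 stuck-at-1 reproduces the observed 1.

N4 stuck-at-1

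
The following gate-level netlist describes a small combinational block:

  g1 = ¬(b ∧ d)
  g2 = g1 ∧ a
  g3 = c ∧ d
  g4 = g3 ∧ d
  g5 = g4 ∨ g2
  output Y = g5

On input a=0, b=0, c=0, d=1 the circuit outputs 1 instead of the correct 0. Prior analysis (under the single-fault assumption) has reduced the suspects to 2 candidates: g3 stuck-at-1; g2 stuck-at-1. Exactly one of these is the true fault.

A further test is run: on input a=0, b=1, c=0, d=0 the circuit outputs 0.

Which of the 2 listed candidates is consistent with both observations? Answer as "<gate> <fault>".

Evaluate each candidate on input a=0, b=1, c=0, d=0:
  g3 stuck-at-1: g1=1, g2=0, g3=1 [stuck-at-1], g4=0, g5=0 → 0 — matches
  g2 stuck-at-1: g1=1, g2=1 [stuck-at-1], g3=0, g4=0, g5=1 → 1 — eliminated
Only g3 stuck-at-1 reproduces the observed 0.

g3 stuck-at-1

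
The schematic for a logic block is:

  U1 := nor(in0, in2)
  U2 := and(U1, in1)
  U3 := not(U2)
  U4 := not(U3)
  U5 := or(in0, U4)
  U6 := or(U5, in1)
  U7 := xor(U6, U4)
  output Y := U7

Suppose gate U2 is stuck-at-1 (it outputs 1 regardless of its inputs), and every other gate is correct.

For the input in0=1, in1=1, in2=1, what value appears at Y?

0

Propagate with U2 forced: U1=0, U2=1 [stuck-at-1], U3=0, U4=1, U5=1, U6=1, U7=0.
So Y = 0. (Without the fault it would be 1.)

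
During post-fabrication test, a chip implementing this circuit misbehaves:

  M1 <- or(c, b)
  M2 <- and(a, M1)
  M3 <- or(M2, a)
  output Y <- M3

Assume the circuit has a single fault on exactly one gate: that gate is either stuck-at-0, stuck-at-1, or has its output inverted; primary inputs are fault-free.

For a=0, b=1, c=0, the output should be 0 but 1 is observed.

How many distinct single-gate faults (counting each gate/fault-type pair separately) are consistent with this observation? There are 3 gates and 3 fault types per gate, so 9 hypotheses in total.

4

Fault-free: M1=1, M2=0, M3=0 → 0. Observed 1.
  M1 stuck-at-0: output 0 ✗
  M1 stuck-at-1: output 0 ✗
  M1 inverted output: output 0 ✗
  M2 stuck-at-0: output 0 ✗
  M2 stuck-at-1: output 1 ✓
  M2 inverted output: output 1 ✓
  M3 stuck-at-0: output 0 ✗
  M3 stuck-at-1: output 1 ✓
  M3 inverted output: output 1 ✓
Consistent faults: {M2 stuck-at-1, M2 inverted output, M3 stuck-at-1, M3 inverted output} — 4 in all.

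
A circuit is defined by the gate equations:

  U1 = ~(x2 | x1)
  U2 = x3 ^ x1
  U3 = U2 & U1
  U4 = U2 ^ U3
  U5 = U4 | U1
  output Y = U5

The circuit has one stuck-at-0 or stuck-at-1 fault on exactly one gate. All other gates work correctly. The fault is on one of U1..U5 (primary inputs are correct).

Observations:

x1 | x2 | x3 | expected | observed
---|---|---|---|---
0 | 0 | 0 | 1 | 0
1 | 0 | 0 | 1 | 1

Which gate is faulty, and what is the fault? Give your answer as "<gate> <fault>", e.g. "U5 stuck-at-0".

U1 stuck-at-0

Fault-free values for test 1 (x1=0, x2=0, x3=0): U1=1, U2=0, U3=0, U4=0, U5=1, giving Y=1. Observed 0.
Test 1: faults giving observed 0 are {U1 stuck-at-0, U5 stuck-at-0}.
Test 2 (x1=1, x2=0, x3=0): fault-free U1=0, U2=1, U3=0, U4=1, U5=1 → 1; observed 1. Eliminates U5 stuck-at-0.
Only U1 stuck-at-0 is consistent with every test.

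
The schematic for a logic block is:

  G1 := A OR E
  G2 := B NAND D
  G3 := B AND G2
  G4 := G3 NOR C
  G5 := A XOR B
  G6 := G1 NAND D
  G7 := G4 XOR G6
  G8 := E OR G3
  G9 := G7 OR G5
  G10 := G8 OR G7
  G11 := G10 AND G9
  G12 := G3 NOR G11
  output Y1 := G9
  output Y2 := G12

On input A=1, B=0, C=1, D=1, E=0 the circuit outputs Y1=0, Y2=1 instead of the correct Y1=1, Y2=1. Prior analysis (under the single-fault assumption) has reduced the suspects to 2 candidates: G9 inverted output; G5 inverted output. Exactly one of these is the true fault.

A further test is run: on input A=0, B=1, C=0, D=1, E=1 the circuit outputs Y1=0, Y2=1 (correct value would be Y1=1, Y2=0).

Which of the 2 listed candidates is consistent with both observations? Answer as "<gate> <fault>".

G9 inverted output

Evaluate each candidate on input A=0, B=1, C=0, D=1, E=1:
  G9 inverted output: G1=1, G2=0, G3=0, G4=1, G5=1, G6=0, G7=1, G8=1, G9=0 [inverted output], G10=1, G11=0, G12=1 → Y1=0, Y2=1 — matches
  G5 inverted output: G1=1, G2=0, G3=0, G4=1, G5=0 [inverted output], G6=0, G7=1, G8=1, G9=1, G10=1, G11=1, G12=0 → Y1=1, Y2=0 — eliminated
Only G9 inverted output reproduces the observed Y1=0, Y2=1.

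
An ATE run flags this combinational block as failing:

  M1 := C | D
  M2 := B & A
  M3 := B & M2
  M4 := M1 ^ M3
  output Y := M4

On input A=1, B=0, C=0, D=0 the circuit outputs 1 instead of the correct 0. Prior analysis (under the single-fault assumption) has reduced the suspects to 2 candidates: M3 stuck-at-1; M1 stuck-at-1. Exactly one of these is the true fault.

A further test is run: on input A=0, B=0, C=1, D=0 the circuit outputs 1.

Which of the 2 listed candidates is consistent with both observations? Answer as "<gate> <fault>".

Evaluate each candidate on input A=0, B=0, C=1, D=0:
  M3 stuck-at-1: M1=1, M2=0, M3=1 [stuck-at-1], M4=0 → 0 — eliminated
  M1 stuck-at-1: M1=1 [stuck-at-1], M2=0, M3=0, M4=1 → 1 — matches
Only M1 stuck-at-1 reproduces the observed 1.

M1 stuck-at-1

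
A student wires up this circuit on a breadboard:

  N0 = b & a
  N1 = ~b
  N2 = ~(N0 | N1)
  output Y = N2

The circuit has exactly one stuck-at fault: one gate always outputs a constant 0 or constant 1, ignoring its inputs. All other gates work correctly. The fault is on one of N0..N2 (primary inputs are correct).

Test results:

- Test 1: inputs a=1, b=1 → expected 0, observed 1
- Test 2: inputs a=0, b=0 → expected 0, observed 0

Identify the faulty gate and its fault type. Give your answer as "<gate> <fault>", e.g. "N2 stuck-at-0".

Fault-free values for test 1 (a=1, b=1): N0=1, N1=0, N2=0, giving Y=0. Observed 1.
Test 1: faults giving observed 1 are {N0 stuck-at-0, N2 stuck-at-1}.
Test 2 (a=0, b=0): fault-free N0=0, N1=1, N2=0 → 0; observed 0. Eliminates N2 stuck-at-1.
Only N0 stuck-at-0 is consistent with every test.

N0 stuck-at-0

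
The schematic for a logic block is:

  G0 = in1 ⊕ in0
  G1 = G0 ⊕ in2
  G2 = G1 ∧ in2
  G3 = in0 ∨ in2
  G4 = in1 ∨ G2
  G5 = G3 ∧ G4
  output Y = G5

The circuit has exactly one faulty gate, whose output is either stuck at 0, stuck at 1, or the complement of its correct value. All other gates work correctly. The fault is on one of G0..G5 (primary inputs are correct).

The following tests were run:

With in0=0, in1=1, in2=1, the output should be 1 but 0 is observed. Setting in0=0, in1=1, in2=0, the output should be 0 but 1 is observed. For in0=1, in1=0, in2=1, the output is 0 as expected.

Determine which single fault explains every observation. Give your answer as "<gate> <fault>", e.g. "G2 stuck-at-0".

G3 inverted output

Fault-free values for test 1 (in0=0, in1=1, in2=1): G0=1, G1=0, G2=0, G3=1, G4=1, G5=1, giving Y=1. Observed 0.
Test 1: faults giving observed 0 are {G3 stuck-at-0, G3 inverted output, G4 stuck-at-0, G4 inverted output, G5 stuck-at-0, G5 inverted output}.
Test 2 (in0=0, in1=1, in2=0): fault-free G0=1, G1=1, G2=0, G3=0, G4=1, G5=0 → 0; observed 1. Eliminates G3 stuck-at-0, G4 stuck-at-0, G4 inverted output, G5 stuck-at-0.
Test 3 (in0=1, in1=0, in2=1): fault-free G0=1, G1=0, G2=0, G3=1, G4=0, G5=0 → 0; observed 0. Eliminates G5 inverted output.
Only G3 inverted output is consistent with every test.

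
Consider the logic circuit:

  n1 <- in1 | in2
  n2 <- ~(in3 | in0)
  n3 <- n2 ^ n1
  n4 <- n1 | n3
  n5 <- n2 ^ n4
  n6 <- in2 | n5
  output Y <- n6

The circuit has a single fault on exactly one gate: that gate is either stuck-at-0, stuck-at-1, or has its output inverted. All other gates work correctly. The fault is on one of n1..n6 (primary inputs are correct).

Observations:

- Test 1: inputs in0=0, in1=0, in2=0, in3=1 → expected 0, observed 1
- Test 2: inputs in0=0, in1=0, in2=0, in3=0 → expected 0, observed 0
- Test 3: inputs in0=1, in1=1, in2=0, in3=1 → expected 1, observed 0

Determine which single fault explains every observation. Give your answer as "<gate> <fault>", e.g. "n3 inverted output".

Fault-free values for test 1 (in0=0, in1=0, in2=0, in3=1): n1=0, n2=0, n3=0, n4=0, n5=0, n6=0, giving Y=0. Observed 1.
Test 1: faults giving observed 1 are {n1 stuck-at-1, n1 inverted output, n3 stuck-at-1, n3 inverted output, n4 stuck-at-1, n4 inverted output, n5 stuck-at-1, n5 inverted output, n6 stuck-at-1, n6 inverted output}.
Test 2 (in0=0, in1=0, in2=0, in3=0): fault-free n1=0, n2=1, n3=1, n4=1, n5=0, n6=0 → 0; observed 0. Eliminates n3 inverted output, n4 inverted output, n5 stuck-at-1, n5 inverted output, n6 stuck-at-1, n6 inverted output.
Test 3 (in0=1, in1=1, in2=0, in3=1): fault-free n1=1, n2=0, n3=1, n4=1, n5=1, n6=1 → 1; observed 0. Eliminates n1 stuck-at-1, n3 stuck-at-1, n4 stuck-at-1.
Only n1 inverted output is consistent with every test.

n1 inverted output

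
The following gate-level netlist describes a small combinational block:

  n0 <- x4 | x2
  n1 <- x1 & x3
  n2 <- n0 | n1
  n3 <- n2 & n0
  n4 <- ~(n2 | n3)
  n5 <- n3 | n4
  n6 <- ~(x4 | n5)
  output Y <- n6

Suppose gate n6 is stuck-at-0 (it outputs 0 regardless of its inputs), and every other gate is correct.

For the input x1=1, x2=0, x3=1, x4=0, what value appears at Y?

Propagate with n6 forced: n0=0, n1=1, n2=1, n3=0, n4=0, n5=0, n6=0 [stuck-at-0].
So Y = 0. (Without the fault it would be 1.)

0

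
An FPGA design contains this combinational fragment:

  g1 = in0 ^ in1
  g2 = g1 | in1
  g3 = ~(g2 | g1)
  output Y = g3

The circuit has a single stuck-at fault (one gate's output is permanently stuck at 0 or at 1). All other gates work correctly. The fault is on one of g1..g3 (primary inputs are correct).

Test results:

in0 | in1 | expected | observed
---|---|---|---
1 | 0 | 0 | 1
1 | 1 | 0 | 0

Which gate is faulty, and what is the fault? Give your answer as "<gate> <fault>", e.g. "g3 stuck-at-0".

Fault-free values for test 1 (in0=1, in1=0): g1=1, g2=1, g3=0, giving Y=0. Observed 1.
Test 1: faults giving observed 1 are {g1 stuck-at-0, g3 stuck-at-1}.
Test 2 (in0=1, in1=1): fault-free g1=0, g2=1, g3=0 → 0; observed 0. Eliminates g3 stuck-at-1.
Only g1 stuck-at-0 is consistent with every test.

g1 stuck-at-0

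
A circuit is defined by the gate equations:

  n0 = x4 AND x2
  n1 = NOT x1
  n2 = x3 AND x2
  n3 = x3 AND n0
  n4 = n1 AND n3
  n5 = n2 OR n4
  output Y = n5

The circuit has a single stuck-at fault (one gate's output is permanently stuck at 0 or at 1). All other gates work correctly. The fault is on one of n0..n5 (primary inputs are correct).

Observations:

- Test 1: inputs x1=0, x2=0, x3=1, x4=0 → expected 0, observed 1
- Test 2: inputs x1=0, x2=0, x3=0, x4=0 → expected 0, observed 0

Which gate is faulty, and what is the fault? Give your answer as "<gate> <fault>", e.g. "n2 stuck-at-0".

Fault-free values for test 1 (x1=0, x2=0, x3=1, x4=0): n0=0, n1=1, n2=0, n3=0, n4=0, n5=0, giving Y=0. Observed 1.
Test 1: faults giving observed 1 are {n0 stuck-at-1, n2 stuck-at-1, n3 stuck-at-1, n4 stuck-at-1, n5 stuck-at-1}.
Test 2 (x1=0, x2=0, x3=0, x4=0): fault-free n0=0, n1=1, n2=0, n3=0, n4=0, n5=0 → 0; observed 0. Eliminates n2 stuck-at-1, n3 stuck-at-1, n4 stuck-at-1, n5 stuck-at-1.
Only n0 stuck-at-1 is consistent with every test.

n0 stuck-at-1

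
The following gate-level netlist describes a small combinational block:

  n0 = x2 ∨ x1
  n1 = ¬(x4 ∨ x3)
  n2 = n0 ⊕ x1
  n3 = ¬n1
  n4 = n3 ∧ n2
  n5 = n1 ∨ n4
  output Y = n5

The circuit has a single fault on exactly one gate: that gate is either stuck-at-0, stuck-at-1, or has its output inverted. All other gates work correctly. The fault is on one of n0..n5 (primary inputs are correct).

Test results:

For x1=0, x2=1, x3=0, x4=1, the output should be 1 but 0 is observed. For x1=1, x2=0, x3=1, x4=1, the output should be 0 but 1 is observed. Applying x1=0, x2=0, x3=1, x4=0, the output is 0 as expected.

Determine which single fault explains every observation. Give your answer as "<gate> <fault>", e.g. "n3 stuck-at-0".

Fault-free values for test 1 (x1=0, x2=1, x3=0, x4=1): n0=1, n1=0, n2=1, n3=1, n4=1, n5=1, giving Y=1. Observed 0.
Test 1: faults giving observed 0 are {n0 stuck-at-0, n0 inverted output, n2 stuck-at-0, n2 inverted output, n3 stuck-at-0, n3 inverted output, n4 stuck-at-0, n4 inverted output, n5 stuck-at-0, n5 inverted output}.
Test 2 (x1=1, x2=0, x3=1, x4=1): fault-free n0=1, n1=0, n2=0, n3=1, n4=0, n5=0 → 0; observed 1. Eliminates n2 stuck-at-0, n3 stuck-at-0, n3 inverted output, n4 stuck-at-0, n5 stuck-at-0.
Test 3 (x1=0, x2=0, x3=1, x4=0): fault-free n0=0, n1=0, n2=0, n3=1, n4=0, n5=0 → 0; observed 0. Eliminates n0 inverted output, n2 inverted output, n4 inverted output, n5 inverted output.
Only n0 stuck-at-0 is consistent with every test.

n0 stuck-at-0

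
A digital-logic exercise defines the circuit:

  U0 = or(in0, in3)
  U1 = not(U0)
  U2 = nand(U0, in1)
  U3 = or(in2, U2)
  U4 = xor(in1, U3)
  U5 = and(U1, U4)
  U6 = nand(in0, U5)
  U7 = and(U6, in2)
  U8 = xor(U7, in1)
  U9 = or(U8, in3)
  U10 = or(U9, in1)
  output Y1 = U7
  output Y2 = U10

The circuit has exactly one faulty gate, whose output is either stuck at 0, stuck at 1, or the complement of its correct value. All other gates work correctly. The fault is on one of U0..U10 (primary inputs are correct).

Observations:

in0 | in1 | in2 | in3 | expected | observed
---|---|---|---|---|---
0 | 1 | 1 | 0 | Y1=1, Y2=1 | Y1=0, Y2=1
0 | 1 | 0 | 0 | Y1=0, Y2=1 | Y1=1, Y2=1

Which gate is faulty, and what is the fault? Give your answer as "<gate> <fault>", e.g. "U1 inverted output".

U7 inverted output

Fault-free values for test 1 (in0=0, in1=1, in2=1, in3=0): U0=0, U1=1, U2=1, U3=1, U4=0, U5=0, U6=1, U7=1, U8=0, U9=0, U10=1, giving Y1=1, Y2=1. Observed Y1=0, Y2=1.
Test 1: faults giving observed Y1=0, Y2=1 are {U6 stuck-at-0, U6 inverted output, U7 stuck-at-0, U7 inverted output}.
Test 2 (in0=0, in1=1, in2=0, in3=0): fault-free U0=0, U1=1, U2=1, U3=1, U4=0, U5=0, U6=1, U7=0, U8=1, U9=1, U10=1 → Y1=0, Y2=1; observed Y1=1, Y2=1. Eliminates U6 stuck-at-0, U6 inverted output, U7 stuck-at-0.
Only U7 inverted output is consistent with every test.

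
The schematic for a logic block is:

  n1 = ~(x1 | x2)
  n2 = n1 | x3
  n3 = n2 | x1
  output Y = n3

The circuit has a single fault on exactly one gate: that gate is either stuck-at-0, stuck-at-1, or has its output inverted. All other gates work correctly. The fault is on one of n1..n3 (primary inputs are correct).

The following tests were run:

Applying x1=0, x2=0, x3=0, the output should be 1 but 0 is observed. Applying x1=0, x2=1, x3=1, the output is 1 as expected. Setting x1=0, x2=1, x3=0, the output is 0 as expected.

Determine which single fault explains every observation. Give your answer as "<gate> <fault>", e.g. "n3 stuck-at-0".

n1 stuck-at-0

Fault-free values for test 1 (x1=0, x2=0, x3=0): n1=1, n2=1, n3=1, giving Y=1. Observed 0.
Test 1: faults giving observed 0 are {n1 stuck-at-0, n1 inverted output, n2 stuck-at-0, n2 inverted output, n3 stuck-at-0, n3 inverted output}.
Test 2 (x1=0, x2=1, x3=1): fault-free n1=0, n2=1, n3=1 → 1; observed 1. Eliminates n2 stuck-at-0, n2 inverted output, n3 stuck-at-0, n3 inverted output.
Test 3 (x1=0, x2=1, x3=0): fault-free n1=0, n2=0, n3=0 → 0; observed 0. Eliminates n1 inverted output.
Only n1 stuck-at-0 is consistent with every test.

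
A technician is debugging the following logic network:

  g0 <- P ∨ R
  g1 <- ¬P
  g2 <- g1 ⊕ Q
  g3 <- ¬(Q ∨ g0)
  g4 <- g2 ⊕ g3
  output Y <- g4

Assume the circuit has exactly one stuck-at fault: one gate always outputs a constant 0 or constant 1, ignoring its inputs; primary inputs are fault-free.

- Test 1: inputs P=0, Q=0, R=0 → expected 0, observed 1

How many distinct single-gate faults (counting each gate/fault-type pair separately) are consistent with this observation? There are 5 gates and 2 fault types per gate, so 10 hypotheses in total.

5

Fault-free: g0=0, g1=1, g2=1, g3=1, g4=0 → 0. Observed 1.
  g0 stuck-at-0: output 0 ✗
  g0 stuck-at-1: output 1 ✓
  g1 stuck-at-0: output 1 ✓
  g1 stuck-at-1: output 0 ✗
  g2 stuck-at-0: output 1 ✓
  g2 stuck-at-1: output 0 ✗
  g3 stuck-at-0: output 1 ✓
  g3 stuck-at-1: output 0 ✗
  g4 stuck-at-0: output 0 ✗
  g4 stuck-at-1: output 1 ✓
Consistent faults: {g0 stuck-at-1, g1 stuck-at-0, g2 stuck-at-0, g3 stuck-at-0, g4 stuck-at-1} — 5 in all.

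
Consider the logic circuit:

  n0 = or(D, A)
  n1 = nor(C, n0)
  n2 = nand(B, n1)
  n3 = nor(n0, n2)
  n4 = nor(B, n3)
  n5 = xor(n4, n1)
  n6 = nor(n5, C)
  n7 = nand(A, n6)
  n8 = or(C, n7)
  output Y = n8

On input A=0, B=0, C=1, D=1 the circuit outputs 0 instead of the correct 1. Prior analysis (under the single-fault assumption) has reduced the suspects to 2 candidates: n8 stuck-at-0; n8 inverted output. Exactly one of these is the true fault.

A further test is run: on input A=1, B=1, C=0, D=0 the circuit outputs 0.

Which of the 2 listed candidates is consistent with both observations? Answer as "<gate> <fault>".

n8 stuck-at-0

Evaluate each candidate on input A=1, B=1, C=0, D=0:
  n8 stuck-at-0: n0=1, n1=0, n2=1, n3=0, n4=0, n5=0, n6=1, n7=0, n8=0 [stuck-at-0] → 0 — matches
  n8 inverted output: n0=1, n1=0, n2=1, n3=0, n4=0, n5=0, n6=1, n7=0, n8=1 [inverted output] → 1 — eliminated
Only n8 stuck-at-0 reproduces the observed 0.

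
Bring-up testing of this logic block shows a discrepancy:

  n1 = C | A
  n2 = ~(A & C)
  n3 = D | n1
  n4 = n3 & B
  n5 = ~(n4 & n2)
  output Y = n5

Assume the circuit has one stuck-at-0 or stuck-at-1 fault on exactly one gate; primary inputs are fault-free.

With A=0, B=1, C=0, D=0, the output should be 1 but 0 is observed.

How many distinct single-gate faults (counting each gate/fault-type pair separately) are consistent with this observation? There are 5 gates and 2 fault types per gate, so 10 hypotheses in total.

Fault-free: n1=0, n2=1, n3=0, n4=0, n5=1 → 1. Observed 0.
  n1 stuck-at-0: output 1 ✗
  n1 stuck-at-1: output 0 ✓
  n2 stuck-at-0: output 1 ✗
  n2 stuck-at-1: output 1 ✗
  n3 stuck-at-0: output 1 ✗
  n3 stuck-at-1: output 0 ✓
  n4 stuck-at-0: output 1 ✗
  n4 stuck-at-1: output 0 ✓
  n5 stuck-at-0: output 0 ✓
  n5 stuck-at-1: output 1 ✗
Consistent faults: {n1 stuck-at-1, n3 stuck-at-1, n4 stuck-at-1, n5 stuck-at-0} — 4 in all.

4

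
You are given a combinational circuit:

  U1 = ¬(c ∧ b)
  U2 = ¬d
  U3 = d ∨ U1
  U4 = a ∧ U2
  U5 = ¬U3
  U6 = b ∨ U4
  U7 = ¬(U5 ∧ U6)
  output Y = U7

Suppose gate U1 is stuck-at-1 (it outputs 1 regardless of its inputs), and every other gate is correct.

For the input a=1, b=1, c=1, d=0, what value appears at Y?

1

Propagate with U1 forced: U1=1 [stuck-at-1], U2=1, U3=1, U4=1, U5=0, U6=1, U7=1.
So Y = 1. (Without the fault it would be 0.)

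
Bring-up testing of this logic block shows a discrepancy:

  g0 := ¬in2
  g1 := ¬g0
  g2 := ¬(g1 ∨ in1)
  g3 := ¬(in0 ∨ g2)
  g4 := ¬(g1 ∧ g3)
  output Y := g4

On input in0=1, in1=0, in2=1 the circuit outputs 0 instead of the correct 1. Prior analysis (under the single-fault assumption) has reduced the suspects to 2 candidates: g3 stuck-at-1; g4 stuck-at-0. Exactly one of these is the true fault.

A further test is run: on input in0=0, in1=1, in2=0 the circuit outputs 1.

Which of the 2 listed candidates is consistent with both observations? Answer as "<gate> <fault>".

g3 stuck-at-1

Evaluate each candidate on input in0=0, in1=1, in2=0:
  g3 stuck-at-1: g0=1, g1=0, g2=0, g3=1 [stuck-at-1], g4=1 → 1 — matches
  g4 stuck-at-0: g0=1, g1=0, g2=0, g3=1, g4=0 [stuck-at-0] → 0 — eliminated
Only g3 stuck-at-1 reproduces the observed 1.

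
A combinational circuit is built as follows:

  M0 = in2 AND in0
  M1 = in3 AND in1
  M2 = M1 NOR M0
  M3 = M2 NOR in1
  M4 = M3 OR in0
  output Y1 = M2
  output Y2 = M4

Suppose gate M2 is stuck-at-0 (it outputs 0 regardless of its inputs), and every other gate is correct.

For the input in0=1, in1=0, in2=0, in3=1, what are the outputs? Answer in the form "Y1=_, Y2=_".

Propagate with M2 forced: M0=0, M1=0, M2=0 [stuck-at-0], M3=1, M4=1.
So the outputs are Y1=0, Y2=1. (Without the fault they would be Y1=1, Y2=1.)

Y1=0, Y2=1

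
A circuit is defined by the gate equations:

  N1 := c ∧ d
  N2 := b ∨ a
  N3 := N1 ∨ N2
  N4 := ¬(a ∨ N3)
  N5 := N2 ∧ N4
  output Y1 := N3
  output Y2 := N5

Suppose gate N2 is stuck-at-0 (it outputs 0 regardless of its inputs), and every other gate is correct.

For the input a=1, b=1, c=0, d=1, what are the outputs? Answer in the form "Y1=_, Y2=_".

Y1=0, Y2=0

Propagate with N2 forced: N1=0, N2=0 [stuck-at-0], N3=0, N4=0, N5=0.
So the outputs are Y1=0, Y2=0. (Without the fault they would be Y1=1, Y2=0.)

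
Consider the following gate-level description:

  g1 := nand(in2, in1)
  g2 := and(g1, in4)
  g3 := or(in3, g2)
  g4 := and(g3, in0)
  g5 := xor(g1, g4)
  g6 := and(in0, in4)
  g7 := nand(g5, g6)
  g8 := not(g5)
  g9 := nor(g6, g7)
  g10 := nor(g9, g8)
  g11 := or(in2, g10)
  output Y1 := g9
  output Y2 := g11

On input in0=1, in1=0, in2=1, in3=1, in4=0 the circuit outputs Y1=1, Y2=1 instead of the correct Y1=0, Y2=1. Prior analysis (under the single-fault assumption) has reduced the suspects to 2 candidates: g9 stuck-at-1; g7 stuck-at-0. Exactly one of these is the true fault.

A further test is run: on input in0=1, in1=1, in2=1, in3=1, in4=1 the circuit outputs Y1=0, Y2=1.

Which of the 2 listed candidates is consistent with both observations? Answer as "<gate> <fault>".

Evaluate each candidate on input in0=1, in1=1, in2=1, in3=1, in4=1:
  g9 stuck-at-1: g1=0, g2=0, g3=1, g4=1, g5=1, g6=1, g7=0, g8=0, g9=1 [stuck-at-1], g10=0, g11=1 → Y1=1, Y2=1 — eliminated
  g7 stuck-at-0: g1=0, g2=0, g3=1, g4=1, g5=1, g6=1, g7=0 [stuck-at-0], g8=0, g9=0, g10=1, g11=1 → Y1=0, Y2=1 — matches
Only g7 stuck-at-0 reproduces the observed Y1=0, Y2=1.

g7 stuck-at-0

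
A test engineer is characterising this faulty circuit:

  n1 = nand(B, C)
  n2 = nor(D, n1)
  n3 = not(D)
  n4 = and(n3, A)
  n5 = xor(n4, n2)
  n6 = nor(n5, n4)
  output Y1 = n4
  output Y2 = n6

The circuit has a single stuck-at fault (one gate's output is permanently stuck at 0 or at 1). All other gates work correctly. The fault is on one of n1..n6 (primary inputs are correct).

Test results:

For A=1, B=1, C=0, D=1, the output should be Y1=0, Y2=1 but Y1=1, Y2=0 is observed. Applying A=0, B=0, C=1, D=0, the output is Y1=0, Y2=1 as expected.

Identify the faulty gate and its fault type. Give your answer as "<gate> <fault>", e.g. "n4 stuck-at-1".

n3 stuck-at-1

Fault-free values for test 1 (A=1, B=1, C=0, D=1): n1=1, n2=0, n3=0, n4=0, n5=0, n6=1, giving Y1=0, Y2=1. Observed Y1=1, Y2=0.
Test 1: faults giving observed Y1=1, Y2=0 are {n3 stuck-at-1, n4 stuck-at-1}.
Test 2 (A=0, B=0, C=1, D=0): fault-free n1=1, n2=0, n3=1, n4=0, n5=0, n6=1 → Y1=0, Y2=1; observed Y1=0, Y2=1. Eliminates n4 stuck-at-1.
Only n3 stuck-at-1 is consistent with every test.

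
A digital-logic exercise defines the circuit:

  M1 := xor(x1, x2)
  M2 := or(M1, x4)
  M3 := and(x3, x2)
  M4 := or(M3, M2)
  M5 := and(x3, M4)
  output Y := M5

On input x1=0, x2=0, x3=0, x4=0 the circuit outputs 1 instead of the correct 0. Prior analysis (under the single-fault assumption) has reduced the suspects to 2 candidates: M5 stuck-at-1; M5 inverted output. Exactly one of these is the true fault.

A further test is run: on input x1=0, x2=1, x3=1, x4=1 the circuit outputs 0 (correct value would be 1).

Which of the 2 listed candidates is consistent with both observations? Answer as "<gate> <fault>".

Evaluate each candidate on input x1=0, x2=1, x3=1, x4=1:
  M5 stuck-at-1: M1=1, M2=1, M3=1, M4=1, M5=1 [stuck-at-1] → 1 — eliminated
  M5 inverted output: M1=1, M2=1, M3=1, M4=1, M5=0 [inverted output] → 0 — matches
Only M5 inverted output reproduces the observed 0.

M5 inverted output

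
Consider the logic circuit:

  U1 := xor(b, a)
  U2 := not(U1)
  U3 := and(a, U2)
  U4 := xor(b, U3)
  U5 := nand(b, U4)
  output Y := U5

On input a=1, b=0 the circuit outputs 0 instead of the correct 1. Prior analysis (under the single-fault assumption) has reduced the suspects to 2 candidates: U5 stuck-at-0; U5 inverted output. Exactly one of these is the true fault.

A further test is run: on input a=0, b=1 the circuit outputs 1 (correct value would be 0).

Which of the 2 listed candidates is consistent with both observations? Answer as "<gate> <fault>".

Evaluate each candidate on input a=0, b=1:
  U5 stuck-at-0: U1=1, U2=0, U3=0, U4=1, U5=0 [stuck-at-0] → 0 — eliminated
  U5 inverted output: U1=1, U2=0, U3=0, U4=1, U5=1 [inverted output] → 1 — matches
Only U5 inverted output reproduces the observed 1.

U5 inverted output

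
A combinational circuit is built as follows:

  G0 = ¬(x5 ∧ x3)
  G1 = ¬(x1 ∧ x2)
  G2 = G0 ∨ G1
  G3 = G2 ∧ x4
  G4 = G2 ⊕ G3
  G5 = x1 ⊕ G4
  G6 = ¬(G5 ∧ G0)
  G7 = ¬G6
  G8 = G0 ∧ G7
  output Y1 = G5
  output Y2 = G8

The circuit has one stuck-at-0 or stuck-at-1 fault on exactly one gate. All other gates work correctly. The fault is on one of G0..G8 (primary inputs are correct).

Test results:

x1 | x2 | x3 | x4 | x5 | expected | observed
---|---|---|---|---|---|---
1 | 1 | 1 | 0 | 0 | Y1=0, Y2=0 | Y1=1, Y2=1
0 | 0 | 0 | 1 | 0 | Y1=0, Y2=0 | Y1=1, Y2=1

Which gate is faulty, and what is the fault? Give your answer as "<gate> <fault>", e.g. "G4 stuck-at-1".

Fault-free values for test 1 (x1=1, x2=1, x3=1, x4=0, x5=0): G0=1, G1=0, G2=1, G3=0, G4=1, G5=0, G6=1, G7=0, G8=0, giving Y1=0, Y2=0. Observed Y1=1, Y2=1.
Test 1: faults giving observed Y1=1, Y2=1 are {G2 stuck-at-0, G3 stuck-at-1, G4 stuck-at-0, G5 stuck-at-1}.
Test 2 (x1=0, x2=0, x3=0, x4=1, x5=0): fault-free G0=1, G1=1, G2=1, G3=1, G4=0, G5=0, G6=1, G7=0, G8=0 → Y1=0, Y2=0; observed Y1=1, Y2=1. Eliminates G2 stuck-at-0, G3 stuck-at-1, G4 stuck-at-0.
Only G5 stuck-at-1 is consistent with every test.

G5 stuck-at-1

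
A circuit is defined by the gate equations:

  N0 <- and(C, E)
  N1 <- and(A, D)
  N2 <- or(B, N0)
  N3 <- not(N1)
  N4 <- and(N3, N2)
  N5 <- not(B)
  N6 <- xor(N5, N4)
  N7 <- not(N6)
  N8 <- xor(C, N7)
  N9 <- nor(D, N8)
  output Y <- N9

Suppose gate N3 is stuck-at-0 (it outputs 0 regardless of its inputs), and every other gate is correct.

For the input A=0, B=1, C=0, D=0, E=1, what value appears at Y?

Propagate with N3 forced: N0=0, N1=0, N2=1, N3=0 [stuck-at-0], N4=0, N5=0, N6=0, N7=1, N8=1, N9=0.
So Y = 0. (Without the fault it would be 1.)

0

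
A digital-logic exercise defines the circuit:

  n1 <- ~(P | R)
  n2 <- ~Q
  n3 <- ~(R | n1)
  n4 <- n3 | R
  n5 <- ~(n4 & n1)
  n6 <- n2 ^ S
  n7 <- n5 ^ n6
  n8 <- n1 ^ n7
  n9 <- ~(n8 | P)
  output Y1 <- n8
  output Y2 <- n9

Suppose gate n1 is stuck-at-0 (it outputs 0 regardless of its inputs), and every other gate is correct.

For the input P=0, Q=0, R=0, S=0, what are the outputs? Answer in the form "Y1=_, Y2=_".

Y1=0, Y2=1

Propagate with n1 forced: n1=0 [stuck-at-0], n2=1, n3=1, n4=1, n5=1, n6=1, n7=0, n8=0, n9=1.
So the outputs are Y1=0, Y2=1. (Without the fault they would be Y1=1, Y2=0.)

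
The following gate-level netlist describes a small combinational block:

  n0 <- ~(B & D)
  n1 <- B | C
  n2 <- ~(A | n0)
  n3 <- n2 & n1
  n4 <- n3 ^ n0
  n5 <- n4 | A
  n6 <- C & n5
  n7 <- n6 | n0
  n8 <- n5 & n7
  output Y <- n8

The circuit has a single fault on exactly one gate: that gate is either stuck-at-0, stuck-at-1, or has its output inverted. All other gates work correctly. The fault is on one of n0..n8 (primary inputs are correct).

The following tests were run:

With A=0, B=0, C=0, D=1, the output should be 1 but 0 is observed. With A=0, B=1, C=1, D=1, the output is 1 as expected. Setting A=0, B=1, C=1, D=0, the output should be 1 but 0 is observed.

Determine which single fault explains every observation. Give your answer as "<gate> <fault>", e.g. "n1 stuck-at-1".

Fault-free values for test 1 (A=0, B=0, C=0, D=1): n0=1, n1=0, n2=0, n3=0, n4=1, n5=1, n6=0, n7=1, n8=1, giving Y=1. Observed 0.
Test 1: faults giving observed 0 are {n0 stuck-at-0, n0 inverted output, n3 stuck-at-1, n3 inverted output, n4 stuck-at-0, n4 inverted output, n5 stuck-at-0, n5 inverted output, n7 stuck-at-0, n7 inverted output, n8 stuck-at-0, n8 inverted output}.
Test 2 (A=0, B=1, C=1, D=1): fault-free n0=0, n1=1, n2=1, n3=1, n4=1, n5=1, n6=1, n7=1, n8=1 → 1; observed 1. Eliminates n3 inverted output, n4 stuck-at-0, n4 inverted output, n5 stuck-at-0, n5 inverted output, n7 stuck-at-0, n7 inverted output, n8 stuck-at-0, n8 inverted output.
Test 3 (A=0, B=1, C=1, D=0): fault-free n0=1, n1=1, n2=0, n3=0, n4=1, n5=1, n6=1, n7=1, n8=1 → 1; observed 0. Eliminates n0 stuck-at-0, n0 inverted output.
Only n3 stuck-at-1 is consistent with every test.

n3 stuck-at-1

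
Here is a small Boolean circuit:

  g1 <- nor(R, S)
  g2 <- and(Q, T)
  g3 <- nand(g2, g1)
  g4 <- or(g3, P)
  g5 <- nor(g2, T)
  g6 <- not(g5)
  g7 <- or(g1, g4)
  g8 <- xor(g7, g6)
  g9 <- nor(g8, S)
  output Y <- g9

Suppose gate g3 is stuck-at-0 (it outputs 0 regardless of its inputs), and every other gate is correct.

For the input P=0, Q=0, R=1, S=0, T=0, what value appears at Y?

1

Propagate with g3 forced: g1=0, g2=0, g3=0 [stuck-at-0], g4=0, g5=1, g6=0, g7=0, g8=0, g9=1.
So Y = 1. (Without the fault it would be 0.)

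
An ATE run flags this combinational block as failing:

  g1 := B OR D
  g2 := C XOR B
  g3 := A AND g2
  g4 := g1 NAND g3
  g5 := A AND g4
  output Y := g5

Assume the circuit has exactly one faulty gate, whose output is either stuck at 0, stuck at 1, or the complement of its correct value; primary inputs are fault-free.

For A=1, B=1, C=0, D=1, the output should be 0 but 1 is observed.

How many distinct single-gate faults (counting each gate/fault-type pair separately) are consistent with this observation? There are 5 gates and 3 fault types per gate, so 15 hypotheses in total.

10

Fault-free: g1=1, g2=1, g3=1, g4=0, g5=0 → 0. Observed 1.
  g1: stuck-at-0, inverted output ✓; others ✗
  g2: stuck-at-0, inverted output ✓; others ✗
  g3: stuck-at-0, inverted output ✓; others ✗
  g4: stuck-at-1, inverted output ✓; others ✗
  g5: stuck-at-1, inverted output ✓; others ✗
Consistent faults: {g1 stuck-at-0, g1 inverted output, g2 stuck-at-0, g2 inverted output, g3 stuck-at-0, g3 inverted output, g4 stuck-at-1, g4 inverted output, g5 stuck-at-1, g5 inverted output} — 10 in all.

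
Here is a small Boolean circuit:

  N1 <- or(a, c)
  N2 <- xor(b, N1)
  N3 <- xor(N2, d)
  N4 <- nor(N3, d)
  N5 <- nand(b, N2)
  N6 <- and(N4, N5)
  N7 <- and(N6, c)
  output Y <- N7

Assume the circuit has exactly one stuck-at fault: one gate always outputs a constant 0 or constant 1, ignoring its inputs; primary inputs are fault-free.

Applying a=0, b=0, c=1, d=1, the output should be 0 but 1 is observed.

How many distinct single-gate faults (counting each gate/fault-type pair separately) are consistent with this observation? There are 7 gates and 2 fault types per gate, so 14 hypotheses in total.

Fault-free: N1=1, N2=1, N3=0, N4=0, N5=1, N6=0, N7=0 → 0. Observed 1.
  N1 stuck-at-0: output 0 ✗
  N1 stuck-at-1: output 0 ✗
  N2 stuck-at-0: output 0 ✗
  N2 stuck-at-1: output 0 ✗
  N3 stuck-at-0: output 0 ✗
  N3 stuck-at-1: output 0 ✗
  N4 stuck-at-0: output 0 ✗
  N4 stuck-at-1: output 1 ✓
  N5 stuck-at-0: output 0 ✗
  N5 stuck-at-1: output 0 ✗
  N6 stuck-at-0: output 0 ✗
  N6 stuck-at-1: output 1 ✓
  N7 stuck-at-0: output 0 ✗
  N7 stuck-at-1: output 1 ✓
Consistent faults: {N4 stuck-at-1, N6 stuck-at-1, N7 stuck-at-1} — 3 in all.

3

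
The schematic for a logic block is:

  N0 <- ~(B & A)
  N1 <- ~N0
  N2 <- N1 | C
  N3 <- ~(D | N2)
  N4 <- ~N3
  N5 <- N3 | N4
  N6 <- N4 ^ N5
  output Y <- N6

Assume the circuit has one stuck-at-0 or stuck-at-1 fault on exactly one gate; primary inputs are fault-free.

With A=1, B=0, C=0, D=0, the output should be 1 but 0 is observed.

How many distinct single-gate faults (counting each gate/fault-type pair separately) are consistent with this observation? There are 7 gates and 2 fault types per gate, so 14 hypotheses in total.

Fault-free: N0=1, N1=0, N2=0, N3=1, N4=0, N5=1, N6=1 → 1. Observed 0.
  N0 stuck-at-0: output 0 ✓
  N0 stuck-at-1: output 1 ✗
  N1 stuck-at-0: output 1 ✗
  N1 stuck-at-1: output 0 ✓
  N2 stuck-at-0: output 1 ✗
  N2 stuck-at-1: output 0 ✓
  N3 stuck-at-0: output 0 ✓
  N3 stuck-at-1: output 1 ✗
  N4 stuck-at-0: output 1 ✗
  N4 stuck-at-1: output 0 ✓
  N5 stuck-at-0: output 0 ✓
  N5 stuck-at-1: output 1 ✗
  N6 stuck-at-0: output 0 ✓
  N6 stuck-at-1: output 1 ✗
Consistent faults: {N0 stuck-at-0, N1 stuck-at-1, N2 stuck-at-1, N3 stuck-at-0, N4 stuck-at-1, N5 stuck-at-0, N6 stuck-at-0} — 7 in all.

7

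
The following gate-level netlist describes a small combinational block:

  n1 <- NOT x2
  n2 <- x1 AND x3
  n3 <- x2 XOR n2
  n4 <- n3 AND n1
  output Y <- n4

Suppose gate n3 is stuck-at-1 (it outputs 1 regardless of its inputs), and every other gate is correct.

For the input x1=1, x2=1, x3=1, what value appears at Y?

0

Propagate with n3 forced: n1=0, n2=1, n3=1 [stuck-at-1], n4=0.
So Y = 0. (Same as the fault-free value — the fault is masked on this input.)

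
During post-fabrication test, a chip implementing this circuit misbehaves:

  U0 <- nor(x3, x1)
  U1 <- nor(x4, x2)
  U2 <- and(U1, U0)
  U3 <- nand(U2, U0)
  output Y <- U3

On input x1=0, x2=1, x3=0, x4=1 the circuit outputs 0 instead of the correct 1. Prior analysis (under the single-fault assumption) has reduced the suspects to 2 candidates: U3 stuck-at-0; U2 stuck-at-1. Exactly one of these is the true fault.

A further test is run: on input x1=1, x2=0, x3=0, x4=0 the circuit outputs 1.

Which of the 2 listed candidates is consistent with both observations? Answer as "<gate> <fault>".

Evaluate each candidate on input x1=1, x2=0, x3=0, x4=0:
  U3 stuck-at-0: U0=0, U1=1, U2=0, U3=0 [stuck-at-0] → 0 — eliminated
  U2 stuck-at-1: U0=0, U1=1, U2=1 [stuck-at-1], U3=1 → 1 — matches
Only U2 stuck-at-1 reproduces the observed 1.

U2 stuck-at-1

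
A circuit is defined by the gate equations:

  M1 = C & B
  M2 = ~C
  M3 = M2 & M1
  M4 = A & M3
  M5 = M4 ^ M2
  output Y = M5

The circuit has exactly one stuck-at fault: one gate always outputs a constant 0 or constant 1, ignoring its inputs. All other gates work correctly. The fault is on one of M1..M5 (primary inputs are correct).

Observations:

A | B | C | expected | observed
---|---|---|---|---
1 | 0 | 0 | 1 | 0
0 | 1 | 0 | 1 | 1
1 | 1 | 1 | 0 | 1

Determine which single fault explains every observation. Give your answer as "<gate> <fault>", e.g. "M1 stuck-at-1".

M3 stuck-at-1

Fault-free values for test 1 (A=1, B=0, C=0): M1=0, M2=1, M3=0, M4=0, M5=1, giving Y=1. Observed 0.
Test 1: faults giving observed 0 are {M1 stuck-at-1, M2 stuck-at-0, M3 stuck-at-1, M4 stuck-at-1, M5 stuck-at-0}.
Test 2 (A=0, B=1, C=0): fault-free M1=0, M2=1, M3=0, M4=0, M5=1 → 1; observed 1. Eliminates M2 stuck-at-0, M4 stuck-at-1, M5 stuck-at-0.
Test 3 (A=1, B=1, C=1): fault-free M1=1, M2=0, M3=0, M4=0, M5=0 → 0; observed 1. Eliminates M1 stuck-at-1.
Only M3 stuck-at-1 is consistent with every test.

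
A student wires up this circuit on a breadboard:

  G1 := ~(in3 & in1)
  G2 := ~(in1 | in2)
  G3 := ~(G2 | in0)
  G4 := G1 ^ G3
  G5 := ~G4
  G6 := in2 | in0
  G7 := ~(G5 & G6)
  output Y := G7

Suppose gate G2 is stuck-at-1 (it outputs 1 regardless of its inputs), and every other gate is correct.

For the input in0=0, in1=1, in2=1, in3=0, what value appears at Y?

1

Propagate with G2 forced: G1=1, G2=1 [stuck-at-1], G3=0, G4=1, G5=0, G6=1, G7=1.
So Y = 1. (Without the fault it would be 0.)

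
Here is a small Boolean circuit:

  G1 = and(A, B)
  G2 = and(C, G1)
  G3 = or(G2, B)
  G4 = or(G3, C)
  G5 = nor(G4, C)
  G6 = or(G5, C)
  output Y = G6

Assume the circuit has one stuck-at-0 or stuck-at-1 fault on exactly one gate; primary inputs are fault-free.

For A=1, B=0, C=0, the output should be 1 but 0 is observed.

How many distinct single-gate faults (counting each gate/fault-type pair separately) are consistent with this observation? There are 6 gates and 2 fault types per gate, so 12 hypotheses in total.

Fault-free: G1=0, G2=0, G3=0, G4=0, G5=1, G6=1 → 1. Observed 0.
  G1 stuck-at-0: output 1 ✗
  G1 stuck-at-1: output 1 ✗
  G2 stuck-at-0: output 1 ✗
  G2 stuck-at-1: output 0 ✓
  G3 stuck-at-0: output 1 ✗
  G3 stuck-at-1: output 0 ✓
  G4 stuck-at-0: output 1 ✗
  G4 stuck-at-1: output 0 ✓
  G5 stuck-at-0: output 0 ✓
  G5 stuck-at-1: output 1 ✗
  G6 stuck-at-0: output 0 ✓
  G6 stuck-at-1: output 1 ✗
Consistent faults: {G2 stuck-at-1, G3 stuck-at-1, G4 stuck-at-1, G5 stuck-at-0, G6 stuck-at-0} — 5 in all.

5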